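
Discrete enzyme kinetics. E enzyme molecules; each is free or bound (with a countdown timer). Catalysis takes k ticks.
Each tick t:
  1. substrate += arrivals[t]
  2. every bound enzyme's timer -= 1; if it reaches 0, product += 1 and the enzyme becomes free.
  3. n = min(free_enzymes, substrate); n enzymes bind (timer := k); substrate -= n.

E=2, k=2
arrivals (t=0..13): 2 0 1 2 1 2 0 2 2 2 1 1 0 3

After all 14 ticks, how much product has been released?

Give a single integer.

t=0: arr=2 -> substrate=0 bound=2 product=0
t=1: arr=0 -> substrate=0 bound=2 product=0
t=2: arr=1 -> substrate=0 bound=1 product=2
t=3: arr=2 -> substrate=1 bound=2 product=2
t=4: arr=1 -> substrate=1 bound=2 product=3
t=5: arr=2 -> substrate=2 bound=2 product=4
t=6: arr=0 -> substrate=1 bound=2 product=5
t=7: arr=2 -> substrate=2 bound=2 product=6
t=8: arr=2 -> substrate=3 bound=2 product=7
t=9: arr=2 -> substrate=4 bound=2 product=8
t=10: arr=1 -> substrate=4 bound=2 product=9
t=11: arr=1 -> substrate=4 bound=2 product=10
t=12: arr=0 -> substrate=3 bound=2 product=11
t=13: arr=3 -> substrate=5 bound=2 product=12

Answer: 12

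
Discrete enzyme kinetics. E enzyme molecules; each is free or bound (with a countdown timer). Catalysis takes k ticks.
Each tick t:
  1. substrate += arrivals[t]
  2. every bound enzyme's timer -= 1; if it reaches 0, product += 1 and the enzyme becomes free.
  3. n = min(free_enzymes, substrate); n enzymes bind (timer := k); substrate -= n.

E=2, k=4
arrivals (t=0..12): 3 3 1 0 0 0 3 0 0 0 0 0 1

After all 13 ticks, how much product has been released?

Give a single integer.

Answer: 6

Derivation:
t=0: arr=3 -> substrate=1 bound=2 product=0
t=1: arr=3 -> substrate=4 bound=2 product=0
t=2: arr=1 -> substrate=5 bound=2 product=0
t=3: arr=0 -> substrate=5 bound=2 product=0
t=4: arr=0 -> substrate=3 bound=2 product=2
t=5: arr=0 -> substrate=3 bound=2 product=2
t=6: arr=3 -> substrate=6 bound=2 product=2
t=7: arr=0 -> substrate=6 bound=2 product=2
t=8: arr=0 -> substrate=4 bound=2 product=4
t=9: arr=0 -> substrate=4 bound=2 product=4
t=10: arr=0 -> substrate=4 bound=2 product=4
t=11: arr=0 -> substrate=4 bound=2 product=4
t=12: arr=1 -> substrate=3 bound=2 product=6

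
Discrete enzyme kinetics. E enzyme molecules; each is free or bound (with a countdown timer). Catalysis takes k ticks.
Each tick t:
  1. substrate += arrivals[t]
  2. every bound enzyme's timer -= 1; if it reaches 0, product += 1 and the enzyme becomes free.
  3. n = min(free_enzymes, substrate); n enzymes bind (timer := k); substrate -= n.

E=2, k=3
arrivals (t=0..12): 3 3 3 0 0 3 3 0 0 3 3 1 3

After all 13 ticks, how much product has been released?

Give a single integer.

t=0: arr=3 -> substrate=1 bound=2 product=0
t=1: arr=3 -> substrate=4 bound=2 product=0
t=2: arr=3 -> substrate=7 bound=2 product=0
t=3: arr=0 -> substrate=5 bound=2 product=2
t=4: arr=0 -> substrate=5 bound=2 product=2
t=5: arr=3 -> substrate=8 bound=2 product=2
t=6: arr=3 -> substrate=9 bound=2 product=4
t=7: arr=0 -> substrate=9 bound=2 product=4
t=8: arr=0 -> substrate=9 bound=2 product=4
t=9: arr=3 -> substrate=10 bound=2 product=6
t=10: arr=3 -> substrate=13 bound=2 product=6
t=11: arr=1 -> substrate=14 bound=2 product=6
t=12: arr=3 -> substrate=15 bound=2 product=8

Answer: 8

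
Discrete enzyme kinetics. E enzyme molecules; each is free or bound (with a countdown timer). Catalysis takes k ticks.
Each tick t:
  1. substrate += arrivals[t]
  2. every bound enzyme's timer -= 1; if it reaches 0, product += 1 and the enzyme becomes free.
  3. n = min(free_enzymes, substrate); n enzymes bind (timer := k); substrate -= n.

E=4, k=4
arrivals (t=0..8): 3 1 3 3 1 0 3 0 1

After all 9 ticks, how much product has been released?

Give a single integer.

Answer: 7

Derivation:
t=0: arr=3 -> substrate=0 bound=3 product=0
t=1: arr=1 -> substrate=0 bound=4 product=0
t=2: arr=3 -> substrate=3 bound=4 product=0
t=3: arr=3 -> substrate=6 bound=4 product=0
t=4: arr=1 -> substrate=4 bound=4 product=3
t=5: arr=0 -> substrate=3 bound=4 product=4
t=6: arr=3 -> substrate=6 bound=4 product=4
t=7: arr=0 -> substrate=6 bound=4 product=4
t=8: arr=1 -> substrate=4 bound=4 product=7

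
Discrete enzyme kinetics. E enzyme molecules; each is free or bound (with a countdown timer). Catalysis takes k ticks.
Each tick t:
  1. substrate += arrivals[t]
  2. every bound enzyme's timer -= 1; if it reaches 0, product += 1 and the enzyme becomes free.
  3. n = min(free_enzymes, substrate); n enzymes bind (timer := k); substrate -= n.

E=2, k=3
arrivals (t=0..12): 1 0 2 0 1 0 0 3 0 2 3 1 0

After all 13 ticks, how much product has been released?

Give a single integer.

t=0: arr=1 -> substrate=0 bound=1 product=0
t=1: arr=0 -> substrate=0 bound=1 product=0
t=2: arr=2 -> substrate=1 bound=2 product=0
t=3: arr=0 -> substrate=0 bound=2 product=1
t=4: arr=1 -> substrate=1 bound=2 product=1
t=5: arr=0 -> substrate=0 bound=2 product=2
t=6: arr=0 -> substrate=0 bound=1 product=3
t=7: arr=3 -> substrate=2 bound=2 product=3
t=8: arr=0 -> substrate=1 bound=2 product=4
t=9: arr=2 -> substrate=3 bound=2 product=4
t=10: arr=3 -> substrate=5 bound=2 product=5
t=11: arr=1 -> substrate=5 bound=2 product=6
t=12: arr=0 -> substrate=5 bound=2 product=6

Answer: 6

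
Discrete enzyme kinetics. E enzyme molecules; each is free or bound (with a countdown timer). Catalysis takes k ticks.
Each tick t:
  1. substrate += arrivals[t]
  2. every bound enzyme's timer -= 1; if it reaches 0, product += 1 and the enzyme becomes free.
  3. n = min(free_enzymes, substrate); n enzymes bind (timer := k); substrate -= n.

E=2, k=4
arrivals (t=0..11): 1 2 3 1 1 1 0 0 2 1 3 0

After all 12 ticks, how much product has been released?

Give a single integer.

t=0: arr=1 -> substrate=0 bound=1 product=0
t=1: arr=2 -> substrate=1 bound=2 product=0
t=2: arr=3 -> substrate=4 bound=2 product=0
t=3: arr=1 -> substrate=5 bound=2 product=0
t=4: arr=1 -> substrate=5 bound=2 product=1
t=5: arr=1 -> substrate=5 bound=2 product=2
t=6: arr=0 -> substrate=5 bound=2 product=2
t=7: arr=0 -> substrate=5 bound=2 product=2
t=8: arr=2 -> substrate=6 bound=2 product=3
t=9: arr=1 -> substrate=6 bound=2 product=4
t=10: arr=3 -> substrate=9 bound=2 product=4
t=11: arr=0 -> substrate=9 bound=2 product=4

Answer: 4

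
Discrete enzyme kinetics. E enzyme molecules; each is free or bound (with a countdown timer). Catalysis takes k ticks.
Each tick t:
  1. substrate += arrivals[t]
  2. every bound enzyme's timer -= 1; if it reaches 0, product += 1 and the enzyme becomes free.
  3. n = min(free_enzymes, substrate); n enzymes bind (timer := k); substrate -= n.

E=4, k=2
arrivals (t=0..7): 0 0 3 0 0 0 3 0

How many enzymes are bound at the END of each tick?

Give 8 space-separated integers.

t=0: arr=0 -> substrate=0 bound=0 product=0
t=1: arr=0 -> substrate=0 bound=0 product=0
t=2: arr=3 -> substrate=0 bound=3 product=0
t=3: arr=0 -> substrate=0 bound=3 product=0
t=4: arr=0 -> substrate=0 bound=0 product=3
t=5: arr=0 -> substrate=0 bound=0 product=3
t=6: arr=3 -> substrate=0 bound=3 product=3
t=7: arr=0 -> substrate=0 bound=3 product=3

Answer: 0 0 3 3 0 0 3 3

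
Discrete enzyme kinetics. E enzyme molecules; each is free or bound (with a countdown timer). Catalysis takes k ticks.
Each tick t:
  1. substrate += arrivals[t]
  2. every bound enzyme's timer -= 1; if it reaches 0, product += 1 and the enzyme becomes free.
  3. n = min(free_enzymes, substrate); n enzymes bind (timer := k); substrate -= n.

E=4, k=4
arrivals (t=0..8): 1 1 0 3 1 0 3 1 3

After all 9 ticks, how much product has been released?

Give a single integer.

Answer: 5

Derivation:
t=0: arr=1 -> substrate=0 bound=1 product=0
t=1: arr=1 -> substrate=0 bound=2 product=0
t=2: arr=0 -> substrate=0 bound=2 product=0
t=3: arr=3 -> substrate=1 bound=4 product=0
t=4: arr=1 -> substrate=1 bound=4 product=1
t=5: arr=0 -> substrate=0 bound=4 product=2
t=6: arr=3 -> substrate=3 bound=4 product=2
t=7: arr=1 -> substrate=2 bound=4 product=4
t=8: arr=3 -> substrate=4 bound=4 product=5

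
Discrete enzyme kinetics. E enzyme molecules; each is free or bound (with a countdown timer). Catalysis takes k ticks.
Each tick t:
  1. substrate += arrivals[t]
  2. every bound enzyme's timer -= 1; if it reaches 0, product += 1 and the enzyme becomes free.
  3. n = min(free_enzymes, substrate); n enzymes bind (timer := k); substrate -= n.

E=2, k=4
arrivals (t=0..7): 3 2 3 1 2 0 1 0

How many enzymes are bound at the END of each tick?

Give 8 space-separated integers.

Answer: 2 2 2 2 2 2 2 2

Derivation:
t=0: arr=3 -> substrate=1 bound=2 product=0
t=1: arr=2 -> substrate=3 bound=2 product=0
t=2: arr=3 -> substrate=6 bound=2 product=0
t=3: arr=1 -> substrate=7 bound=2 product=0
t=4: arr=2 -> substrate=7 bound=2 product=2
t=5: arr=0 -> substrate=7 bound=2 product=2
t=6: arr=1 -> substrate=8 bound=2 product=2
t=7: arr=0 -> substrate=8 bound=2 product=2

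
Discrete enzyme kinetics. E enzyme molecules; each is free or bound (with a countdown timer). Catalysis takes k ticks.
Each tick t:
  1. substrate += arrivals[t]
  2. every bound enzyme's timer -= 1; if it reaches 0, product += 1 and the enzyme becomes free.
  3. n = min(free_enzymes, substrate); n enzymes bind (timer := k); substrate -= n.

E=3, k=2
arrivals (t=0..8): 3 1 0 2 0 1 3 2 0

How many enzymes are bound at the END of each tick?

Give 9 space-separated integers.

t=0: arr=3 -> substrate=0 bound=3 product=0
t=1: arr=1 -> substrate=1 bound=3 product=0
t=2: arr=0 -> substrate=0 bound=1 product=3
t=3: arr=2 -> substrate=0 bound=3 product=3
t=4: arr=0 -> substrate=0 bound=2 product=4
t=5: arr=1 -> substrate=0 bound=1 product=6
t=6: arr=3 -> substrate=1 bound=3 product=6
t=7: arr=2 -> substrate=2 bound=3 product=7
t=8: arr=0 -> substrate=0 bound=3 product=9

Answer: 3 3 1 3 2 1 3 3 3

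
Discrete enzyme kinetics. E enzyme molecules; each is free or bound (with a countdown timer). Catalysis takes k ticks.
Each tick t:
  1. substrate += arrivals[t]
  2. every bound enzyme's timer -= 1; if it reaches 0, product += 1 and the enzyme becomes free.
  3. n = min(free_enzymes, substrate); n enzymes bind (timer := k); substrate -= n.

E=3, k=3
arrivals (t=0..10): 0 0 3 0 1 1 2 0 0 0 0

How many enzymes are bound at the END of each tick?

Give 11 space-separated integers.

t=0: arr=0 -> substrate=0 bound=0 product=0
t=1: arr=0 -> substrate=0 bound=0 product=0
t=2: arr=3 -> substrate=0 bound=3 product=0
t=3: arr=0 -> substrate=0 bound=3 product=0
t=4: arr=1 -> substrate=1 bound=3 product=0
t=5: arr=1 -> substrate=0 bound=2 product=3
t=6: arr=2 -> substrate=1 bound=3 product=3
t=7: arr=0 -> substrate=1 bound=3 product=3
t=8: arr=0 -> substrate=0 bound=2 product=5
t=9: arr=0 -> substrate=0 bound=1 product=6
t=10: arr=0 -> substrate=0 bound=1 product=6

Answer: 0 0 3 3 3 2 3 3 2 1 1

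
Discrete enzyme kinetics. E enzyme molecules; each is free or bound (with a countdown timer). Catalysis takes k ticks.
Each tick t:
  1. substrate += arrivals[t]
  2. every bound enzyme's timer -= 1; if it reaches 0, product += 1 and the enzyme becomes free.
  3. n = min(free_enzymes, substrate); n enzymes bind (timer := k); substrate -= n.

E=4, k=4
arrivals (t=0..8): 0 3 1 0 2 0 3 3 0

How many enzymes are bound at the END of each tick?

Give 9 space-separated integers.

Answer: 0 3 4 4 4 3 4 4 4

Derivation:
t=0: arr=0 -> substrate=0 bound=0 product=0
t=1: arr=3 -> substrate=0 bound=3 product=0
t=2: arr=1 -> substrate=0 bound=4 product=0
t=3: arr=0 -> substrate=0 bound=4 product=0
t=4: arr=2 -> substrate=2 bound=4 product=0
t=5: arr=0 -> substrate=0 bound=3 product=3
t=6: arr=3 -> substrate=1 bound=4 product=4
t=7: arr=3 -> substrate=4 bound=4 product=4
t=8: arr=0 -> substrate=4 bound=4 product=4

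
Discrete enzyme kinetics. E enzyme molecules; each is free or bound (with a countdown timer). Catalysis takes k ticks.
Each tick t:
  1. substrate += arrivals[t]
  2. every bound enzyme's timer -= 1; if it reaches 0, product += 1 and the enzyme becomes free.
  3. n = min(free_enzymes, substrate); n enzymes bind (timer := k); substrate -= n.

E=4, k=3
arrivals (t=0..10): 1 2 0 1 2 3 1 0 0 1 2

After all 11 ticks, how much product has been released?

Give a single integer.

t=0: arr=1 -> substrate=0 bound=1 product=0
t=1: arr=2 -> substrate=0 bound=3 product=0
t=2: arr=0 -> substrate=0 bound=3 product=0
t=3: arr=1 -> substrate=0 bound=3 product=1
t=4: arr=2 -> substrate=0 bound=3 product=3
t=5: arr=3 -> substrate=2 bound=4 product=3
t=6: arr=1 -> substrate=2 bound=4 product=4
t=7: arr=0 -> substrate=0 bound=4 product=6
t=8: arr=0 -> substrate=0 bound=3 product=7
t=9: arr=1 -> substrate=0 bound=3 product=8
t=10: arr=2 -> substrate=0 bound=3 product=10

Answer: 10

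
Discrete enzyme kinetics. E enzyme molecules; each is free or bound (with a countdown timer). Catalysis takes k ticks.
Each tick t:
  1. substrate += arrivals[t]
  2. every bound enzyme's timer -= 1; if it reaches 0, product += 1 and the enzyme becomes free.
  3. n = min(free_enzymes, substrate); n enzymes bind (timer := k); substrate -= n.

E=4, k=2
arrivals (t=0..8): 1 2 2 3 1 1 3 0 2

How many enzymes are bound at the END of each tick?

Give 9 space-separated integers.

t=0: arr=1 -> substrate=0 bound=1 product=0
t=1: arr=2 -> substrate=0 bound=3 product=0
t=2: arr=2 -> substrate=0 bound=4 product=1
t=3: arr=3 -> substrate=1 bound=4 product=3
t=4: arr=1 -> substrate=0 bound=4 product=5
t=5: arr=1 -> substrate=0 bound=3 product=7
t=6: arr=3 -> substrate=0 bound=4 product=9
t=7: arr=0 -> substrate=0 bound=3 product=10
t=8: arr=2 -> substrate=0 bound=2 product=13

Answer: 1 3 4 4 4 3 4 3 2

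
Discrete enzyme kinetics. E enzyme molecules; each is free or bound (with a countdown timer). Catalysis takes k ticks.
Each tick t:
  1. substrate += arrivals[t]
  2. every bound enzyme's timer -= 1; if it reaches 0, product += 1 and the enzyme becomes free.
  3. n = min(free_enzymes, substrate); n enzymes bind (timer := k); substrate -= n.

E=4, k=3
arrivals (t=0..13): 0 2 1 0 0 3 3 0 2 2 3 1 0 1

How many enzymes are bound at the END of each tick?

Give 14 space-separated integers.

t=0: arr=0 -> substrate=0 bound=0 product=0
t=1: arr=2 -> substrate=0 bound=2 product=0
t=2: arr=1 -> substrate=0 bound=3 product=0
t=3: arr=0 -> substrate=0 bound=3 product=0
t=4: arr=0 -> substrate=0 bound=1 product=2
t=5: arr=3 -> substrate=0 bound=3 product=3
t=6: arr=3 -> substrate=2 bound=4 product=3
t=7: arr=0 -> substrate=2 bound=4 product=3
t=8: arr=2 -> substrate=1 bound=4 product=6
t=9: arr=2 -> substrate=2 bound=4 product=7
t=10: arr=3 -> substrate=5 bound=4 product=7
t=11: arr=1 -> substrate=3 bound=4 product=10
t=12: arr=0 -> substrate=2 bound=4 product=11
t=13: arr=1 -> substrate=3 bound=4 product=11

Answer: 0 2 3 3 1 3 4 4 4 4 4 4 4 4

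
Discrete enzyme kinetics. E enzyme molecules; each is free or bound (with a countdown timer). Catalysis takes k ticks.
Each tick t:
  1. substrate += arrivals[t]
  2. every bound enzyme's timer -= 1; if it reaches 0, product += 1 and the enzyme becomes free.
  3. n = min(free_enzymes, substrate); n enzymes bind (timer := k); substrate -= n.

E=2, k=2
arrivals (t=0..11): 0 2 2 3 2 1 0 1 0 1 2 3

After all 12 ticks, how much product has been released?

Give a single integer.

Answer: 10

Derivation:
t=0: arr=0 -> substrate=0 bound=0 product=0
t=1: arr=2 -> substrate=0 bound=2 product=0
t=2: arr=2 -> substrate=2 bound=2 product=0
t=3: arr=3 -> substrate=3 bound=2 product=2
t=4: arr=2 -> substrate=5 bound=2 product=2
t=5: arr=1 -> substrate=4 bound=2 product=4
t=6: arr=0 -> substrate=4 bound=2 product=4
t=7: arr=1 -> substrate=3 bound=2 product=6
t=8: arr=0 -> substrate=3 bound=2 product=6
t=9: arr=1 -> substrate=2 bound=2 product=8
t=10: arr=2 -> substrate=4 bound=2 product=8
t=11: arr=3 -> substrate=5 bound=2 product=10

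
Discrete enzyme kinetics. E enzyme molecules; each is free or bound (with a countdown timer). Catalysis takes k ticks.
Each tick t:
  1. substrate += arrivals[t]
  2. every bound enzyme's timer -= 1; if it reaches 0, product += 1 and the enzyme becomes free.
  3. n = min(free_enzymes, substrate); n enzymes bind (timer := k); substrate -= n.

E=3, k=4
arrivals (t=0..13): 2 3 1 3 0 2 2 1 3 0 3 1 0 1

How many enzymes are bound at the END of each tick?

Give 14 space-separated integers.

t=0: arr=2 -> substrate=0 bound=2 product=0
t=1: arr=3 -> substrate=2 bound=3 product=0
t=2: arr=1 -> substrate=3 bound=3 product=0
t=3: arr=3 -> substrate=6 bound=3 product=0
t=4: arr=0 -> substrate=4 bound=3 product=2
t=5: arr=2 -> substrate=5 bound=3 product=3
t=6: arr=2 -> substrate=7 bound=3 product=3
t=7: arr=1 -> substrate=8 bound=3 product=3
t=8: arr=3 -> substrate=9 bound=3 product=5
t=9: arr=0 -> substrate=8 bound=3 product=6
t=10: arr=3 -> substrate=11 bound=3 product=6
t=11: arr=1 -> substrate=12 bound=3 product=6
t=12: arr=0 -> substrate=10 bound=3 product=8
t=13: arr=1 -> substrate=10 bound=3 product=9

Answer: 2 3 3 3 3 3 3 3 3 3 3 3 3 3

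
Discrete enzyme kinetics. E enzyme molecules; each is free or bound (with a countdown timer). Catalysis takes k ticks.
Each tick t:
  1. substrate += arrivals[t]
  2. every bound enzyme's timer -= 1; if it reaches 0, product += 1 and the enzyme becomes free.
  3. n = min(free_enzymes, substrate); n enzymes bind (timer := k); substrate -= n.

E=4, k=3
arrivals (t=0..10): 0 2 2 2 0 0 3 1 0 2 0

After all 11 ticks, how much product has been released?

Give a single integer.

Answer: 10

Derivation:
t=0: arr=0 -> substrate=0 bound=0 product=0
t=1: arr=2 -> substrate=0 bound=2 product=0
t=2: arr=2 -> substrate=0 bound=4 product=0
t=3: arr=2 -> substrate=2 bound=4 product=0
t=4: arr=0 -> substrate=0 bound=4 product=2
t=5: arr=0 -> substrate=0 bound=2 product=4
t=6: arr=3 -> substrate=1 bound=4 product=4
t=7: arr=1 -> substrate=0 bound=4 product=6
t=8: arr=0 -> substrate=0 bound=4 product=6
t=9: arr=2 -> substrate=0 bound=4 product=8
t=10: arr=0 -> substrate=0 bound=2 product=10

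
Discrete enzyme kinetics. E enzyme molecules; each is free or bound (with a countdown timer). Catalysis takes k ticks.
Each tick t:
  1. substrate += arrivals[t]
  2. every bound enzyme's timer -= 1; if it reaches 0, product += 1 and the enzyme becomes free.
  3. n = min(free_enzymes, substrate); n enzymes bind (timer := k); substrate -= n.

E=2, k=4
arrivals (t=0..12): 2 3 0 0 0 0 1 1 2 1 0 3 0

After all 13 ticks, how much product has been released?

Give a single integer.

Answer: 6

Derivation:
t=0: arr=2 -> substrate=0 bound=2 product=0
t=1: arr=3 -> substrate=3 bound=2 product=0
t=2: arr=0 -> substrate=3 bound=2 product=0
t=3: arr=0 -> substrate=3 bound=2 product=0
t=4: arr=0 -> substrate=1 bound=2 product=2
t=5: arr=0 -> substrate=1 bound=2 product=2
t=6: arr=1 -> substrate=2 bound=2 product=2
t=7: arr=1 -> substrate=3 bound=2 product=2
t=8: arr=2 -> substrate=3 bound=2 product=4
t=9: arr=1 -> substrate=4 bound=2 product=4
t=10: arr=0 -> substrate=4 bound=2 product=4
t=11: arr=3 -> substrate=7 bound=2 product=4
t=12: arr=0 -> substrate=5 bound=2 product=6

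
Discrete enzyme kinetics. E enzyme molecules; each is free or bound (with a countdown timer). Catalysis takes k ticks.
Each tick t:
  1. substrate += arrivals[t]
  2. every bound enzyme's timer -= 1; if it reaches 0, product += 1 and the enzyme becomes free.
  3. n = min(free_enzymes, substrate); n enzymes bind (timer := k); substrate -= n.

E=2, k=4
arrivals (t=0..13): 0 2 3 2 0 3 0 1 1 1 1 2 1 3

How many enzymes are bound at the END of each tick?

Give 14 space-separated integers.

t=0: arr=0 -> substrate=0 bound=0 product=0
t=1: arr=2 -> substrate=0 bound=2 product=0
t=2: arr=3 -> substrate=3 bound=2 product=0
t=3: arr=2 -> substrate=5 bound=2 product=0
t=4: arr=0 -> substrate=5 bound=2 product=0
t=5: arr=3 -> substrate=6 bound=2 product=2
t=6: arr=0 -> substrate=6 bound=2 product=2
t=7: arr=1 -> substrate=7 bound=2 product=2
t=8: arr=1 -> substrate=8 bound=2 product=2
t=9: arr=1 -> substrate=7 bound=2 product=4
t=10: arr=1 -> substrate=8 bound=2 product=4
t=11: arr=2 -> substrate=10 bound=2 product=4
t=12: arr=1 -> substrate=11 bound=2 product=4
t=13: arr=3 -> substrate=12 bound=2 product=6

Answer: 0 2 2 2 2 2 2 2 2 2 2 2 2 2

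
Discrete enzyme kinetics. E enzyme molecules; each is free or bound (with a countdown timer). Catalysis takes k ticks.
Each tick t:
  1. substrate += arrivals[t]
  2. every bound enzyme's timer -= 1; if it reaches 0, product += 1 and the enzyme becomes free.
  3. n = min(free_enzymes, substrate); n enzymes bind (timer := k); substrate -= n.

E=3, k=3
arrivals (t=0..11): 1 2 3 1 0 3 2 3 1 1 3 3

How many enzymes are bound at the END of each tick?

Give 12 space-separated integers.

Answer: 1 3 3 3 3 3 3 3 3 3 3 3

Derivation:
t=0: arr=1 -> substrate=0 bound=1 product=0
t=1: arr=2 -> substrate=0 bound=3 product=0
t=2: arr=3 -> substrate=3 bound=3 product=0
t=3: arr=1 -> substrate=3 bound=3 product=1
t=4: arr=0 -> substrate=1 bound=3 product=3
t=5: arr=3 -> substrate=4 bound=3 product=3
t=6: arr=2 -> substrate=5 bound=3 product=4
t=7: arr=3 -> substrate=6 bound=3 product=6
t=8: arr=1 -> substrate=7 bound=3 product=6
t=9: arr=1 -> substrate=7 bound=3 product=7
t=10: arr=3 -> substrate=8 bound=3 product=9
t=11: arr=3 -> substrate=11 bound=3 product=9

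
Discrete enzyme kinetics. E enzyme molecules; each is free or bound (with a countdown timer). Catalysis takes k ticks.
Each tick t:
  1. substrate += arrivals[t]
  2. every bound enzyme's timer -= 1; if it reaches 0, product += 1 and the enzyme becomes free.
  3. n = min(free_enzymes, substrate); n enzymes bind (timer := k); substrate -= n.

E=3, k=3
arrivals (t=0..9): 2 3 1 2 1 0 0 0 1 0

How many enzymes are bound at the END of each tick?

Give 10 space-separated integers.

t=0: arr=2 -> substrate=0 bound=2 product=0
t=1: arr=3 -> substrate=2 bound=3 product=0
t=2: arr=1 -> substrate=3 bound=3 product=0
t=3: arr=2 -> substrate=3 bound=3 product=2
t=4: arr=1 -> substrate=3 bound=3 product=3
t=5: arr=0 -> substrate=3 bound=3 product=3
t=6: arr=0 -> substrate=1 bound=3 product=5
t=7: arr=0 -> substrate=0 bound=3 product=6
t=8: arr=1 -> substrate=1 bound=3 product=6
t=9: arr=0 -> substrate=0 bound=2 product=8

Answer: 2 3 3 3 3 3 3 3 3 2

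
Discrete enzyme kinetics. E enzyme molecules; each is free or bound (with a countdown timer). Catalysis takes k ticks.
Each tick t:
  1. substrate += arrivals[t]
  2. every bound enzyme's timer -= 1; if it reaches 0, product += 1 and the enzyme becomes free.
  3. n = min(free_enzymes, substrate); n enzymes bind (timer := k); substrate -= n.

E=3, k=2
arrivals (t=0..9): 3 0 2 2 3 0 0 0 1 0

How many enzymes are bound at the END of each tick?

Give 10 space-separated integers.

Answer: 3 3 2 3 3 3 2 1 1 1

Derivation:
t=0: arr=3 -> substrate=0 bound=3 product=0
t=1: arr=0 -> substrate=0 bound=3 product=0
t=2: arr=2 -> substrate=0 bound=2 product=3
t=3: arr=2 -> substrate=1 bound=3 product=3
t=4: arr=3 -> substrate=2 bound=3 product=5
t=5: arr=0 -> substrate=1 bound=3 product=6
t=6: arr=0 -> substrate=0 bound=2 product=8
t=7: arr=0 -> substrate=0 bound=1 product=9
t=8: arr=1 -> substrate=0 bound=1 product=10
t=9: arr=0 -> substrate=0 bound=1 product=10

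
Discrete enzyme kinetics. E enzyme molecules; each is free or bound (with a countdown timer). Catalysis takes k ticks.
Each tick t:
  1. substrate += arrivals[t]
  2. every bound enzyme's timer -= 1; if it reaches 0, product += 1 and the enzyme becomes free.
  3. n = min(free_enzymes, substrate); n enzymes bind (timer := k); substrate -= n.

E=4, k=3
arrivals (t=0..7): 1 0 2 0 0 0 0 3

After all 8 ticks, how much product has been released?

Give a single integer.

t=0: arr=1 -> substrate=0 bound=1 product=0
t=1: arr=0 -> substrate=0 bound=1 product=0
t=2: arr=2 -> substrate=0 bound=3 product=0
t=3: arr=0 -> substrate=0 bound=2 product=1
t=4: arr=0 -> substrate=0 bound=2 product=1
t=5: arr=0 -> substrate=0 bound=0 product=3
t=6: arr=0 -> substrate=0 bound=0 product=3
t=7: arr=3 -> substrate=0 bound=3 product=3

Answer: 3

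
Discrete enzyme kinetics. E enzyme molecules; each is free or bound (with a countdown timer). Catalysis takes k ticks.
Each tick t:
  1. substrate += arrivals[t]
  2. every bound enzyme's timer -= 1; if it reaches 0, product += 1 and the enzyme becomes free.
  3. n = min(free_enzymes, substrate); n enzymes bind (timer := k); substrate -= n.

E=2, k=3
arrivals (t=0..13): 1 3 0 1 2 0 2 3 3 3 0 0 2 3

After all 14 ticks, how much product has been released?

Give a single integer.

Answer: 8

Derivation:
t=0: arr=1 -> substrate=0 bound=1 product=0
t=1: arr=3 -> substrate=2 bound=2 product=0
t=2: arr=0 -> substrate=2 bound=2 product=0
t=3: arr=1 -> substrate=2 bound=2 product=1
t=4: arr=2 -> substrate=3 bound=2 product=2
t=5: arr=0 -> substrate=3 bound=2 product=2
t=6: arr=2 -> substrate=4 bound=2 product=3
t=7: arr=3 -> substrate=6 bound=2 product=4
t=8: arr=3 -> substrate=9 bound=2 product=4
t=9: arr=3 -> substrate=11 bound=2 product=5
t=10: arr=0 -> substrate=10 bound=2 product=6
t=11: arr=0 -> substrate=10 bound=2 product=6
t=12: arr=2 -> substrate=11 bound=2 product=7
t=13: arr=3 -> substrate=13 bound=2 product=8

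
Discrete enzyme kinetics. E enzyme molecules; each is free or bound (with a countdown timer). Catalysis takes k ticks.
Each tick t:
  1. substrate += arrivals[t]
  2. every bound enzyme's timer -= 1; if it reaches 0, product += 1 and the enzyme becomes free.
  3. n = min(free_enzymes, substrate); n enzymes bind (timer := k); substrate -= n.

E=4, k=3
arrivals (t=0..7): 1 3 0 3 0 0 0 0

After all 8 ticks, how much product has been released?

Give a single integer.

t=0: arr=1 -> substrate=0 bound=1 product=0
t=1: arr=3 -> substrate=0 bound=4 product=0
t=2: arr=0 -> substrate=0 bound=4 product=0
t=3: arr=3 -> substrate=2 bound=4 product=1
t=4: arr=0 -> substrate=0 bound=3 product=4
t=5: arr=0 -> substrate=0 bound=3 product=4
t=6: arr=0 -> substrate=0 bound=2 product=5
t=7: arr=0 -> substrate=0 bound=0 product=7

Answer: 7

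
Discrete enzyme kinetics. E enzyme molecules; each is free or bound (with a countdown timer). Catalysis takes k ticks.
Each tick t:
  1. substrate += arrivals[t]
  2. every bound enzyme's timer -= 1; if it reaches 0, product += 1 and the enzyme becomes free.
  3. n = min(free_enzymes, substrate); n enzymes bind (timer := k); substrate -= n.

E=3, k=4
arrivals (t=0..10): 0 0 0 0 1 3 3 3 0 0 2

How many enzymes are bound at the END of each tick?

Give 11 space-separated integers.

t=0: arr=0 -> substrate=0 bound=0 product=0
t=1: arr=0 -> substrate=0 bound=0 product=0
t=2: arr=0 -> substrate=0 bound=0 product=0
t=3: arr=0 -> substrate=0 bound=0 product=0
t=4: arr=1 -> substrate=0 bound=1 product=0
t=5: arr=3 -> substrate=1 bound=3 product=0
t=6: arr=3 -> substrate=4 bound=3 product=0
t=7: arr=3 -> substrate=7 bound=3 product=0
t=8: arr=0 -> substrate=6 bound=3 product=1
t=9: arr=0 -> substrate=4 bound=3 product=3
t=10: arr=2 -> substrate=6 bound=3 product=3

Answer: 0 0 0 0 1 3 3 3 3 3 3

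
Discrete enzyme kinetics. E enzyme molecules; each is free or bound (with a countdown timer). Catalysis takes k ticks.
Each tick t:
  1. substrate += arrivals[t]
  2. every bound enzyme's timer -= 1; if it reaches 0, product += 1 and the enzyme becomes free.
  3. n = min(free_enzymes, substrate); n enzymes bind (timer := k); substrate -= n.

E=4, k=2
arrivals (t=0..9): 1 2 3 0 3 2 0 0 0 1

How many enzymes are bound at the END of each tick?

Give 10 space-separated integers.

t=0: arr=1 -> substrate=0 bound=1 product=0
t=1: arr=2 -> substrate=0 bound=3 product=0
t=2: arr=3 -> substrate=1 bound=4 product=1
t=3: arr=0 -> substrate=0 bound=3 product=3
t=4: arr=3 -> substrate=0 bound=4 product=5
t=5: arr=2 -> substrate=1 bound=4 product=6
t=6: arr=0 -> substrate=0 bound=2 product=9
t=7: arr=0 -> substrate=0 bound=1 product=10
t=8: arr=0 -> substrate=0 bound=0 product=11
t=9: arr=1 -> substrate=0 bound=1 product=11

Answer: 1 3 4 3 4 4 2 1 0 1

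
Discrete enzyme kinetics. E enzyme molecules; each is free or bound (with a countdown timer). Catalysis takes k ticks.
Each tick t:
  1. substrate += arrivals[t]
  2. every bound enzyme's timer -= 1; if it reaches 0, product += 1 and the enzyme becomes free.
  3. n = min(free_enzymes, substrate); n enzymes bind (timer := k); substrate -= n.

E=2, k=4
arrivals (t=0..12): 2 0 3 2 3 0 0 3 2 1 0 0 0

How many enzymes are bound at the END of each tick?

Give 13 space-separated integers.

t=0: arr=2 -> substrate=0 bound=2 product=0
t=1: arr=0 -> substrate=0 bound=2 product=0
t=2: arr=3 -> substrate=3 bound=2 product=0
t=3: arr=2 -> substrate=5 bound=2 product=0
t=4: arr=3 -> substrate=6 bound=2 product=2
t=5: arr=0 -> substrate=6 bound=2 product=2
t=6: arr=0 -> substrate=6 bound=2 product=2
t=7: arr=3 -> substrate=9 bound=2 product=2
t=8: arr=2 -> substrate=9 bound=2 product=4
t=9: arr=1 -> substrate=10 bound=2 product=4
t=10: arr=0 -> substrate=10 bound=2 product=4
t=11: arr=0 -> substrate=10 bound=2 product=4
t=12: arr=0 -> substrate=8 bound=2 product=6

Answer: 2 2 2 2 2 2 2 2 2 2 2 2 2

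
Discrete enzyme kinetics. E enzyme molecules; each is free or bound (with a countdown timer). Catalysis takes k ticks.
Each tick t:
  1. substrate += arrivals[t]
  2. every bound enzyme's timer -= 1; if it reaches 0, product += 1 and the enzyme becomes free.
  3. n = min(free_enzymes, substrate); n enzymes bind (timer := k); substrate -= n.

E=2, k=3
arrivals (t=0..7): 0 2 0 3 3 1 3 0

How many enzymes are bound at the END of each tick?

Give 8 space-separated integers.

t=0: arr=0 -> substrate=0 bound=0 product=0
t=1: arr=2 -> substrate=0 bound=2 product=0
t=2: arr=0 -> substrate=0 bound=2 product=0
t=3: arr=3 -> substrate=3 bound=2 product=0
t=4: arr=3 -> substrate=4 bound=2 product=2
t=5: arr=1 -> substrate=5 bound=2 product=2
t=6: arr=3 -> substrate=8 bound=2 product=2
t=7: arr=0 -> substrate=6 bound=2 product=4

Answer: 0 2 2 2 2 2 2 2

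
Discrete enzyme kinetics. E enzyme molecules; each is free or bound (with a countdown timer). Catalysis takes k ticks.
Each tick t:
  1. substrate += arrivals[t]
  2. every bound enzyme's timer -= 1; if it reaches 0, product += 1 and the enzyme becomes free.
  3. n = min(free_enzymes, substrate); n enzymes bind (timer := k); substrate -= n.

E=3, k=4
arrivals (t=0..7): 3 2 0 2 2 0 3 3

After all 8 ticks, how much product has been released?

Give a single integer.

Answer: 3

Derivation:
t=0: arr=3 -> substrate=0 bound=3 product=0
t=1: arr=2 -> substrate=2 bound=3 product=0
t=2: arr=0 -> substrate=2 bound=3 product=0
t=3: arr=2 -> substrate=4 bound=3 product=0
t=4: arr=2 -> substrate=3 bound=3 product=3
t=5: arr=0 -> substrate=3 bound=3 product=3
t=6: arr=3 -> substrate=6 bound=3 product=3
t=7: arr=3 -> substrate=9 bound=3 product=3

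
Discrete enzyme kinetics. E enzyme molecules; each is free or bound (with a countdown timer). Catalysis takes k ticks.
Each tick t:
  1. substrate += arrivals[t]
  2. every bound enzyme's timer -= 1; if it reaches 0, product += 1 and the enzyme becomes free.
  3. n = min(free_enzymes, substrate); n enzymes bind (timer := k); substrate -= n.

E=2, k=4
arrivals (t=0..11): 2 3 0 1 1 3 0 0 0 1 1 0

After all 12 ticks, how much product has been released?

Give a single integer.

t=0: arr=2 -> substrate=0 bound=2 product=0
t=1: arr=3 -> substrate=3 bound=2 product=0
t=2: arr=0 -> substrate=3 bound=2 product=0
t=3: arr=1 -> substrate=4 bound=2 product=0
t=4: arr=1 -> substrate=3 bound=2 product=2
t=5: arr=3 -> substrate=6 bound=2 product=2
t=6: arr=0 -> substrate=6 bound=2 product=2
t=7: arr=0 -> substrate=6 bound=2 product=2
t=8: arr=0 -> substrate=4 bound=2 product=4
t=9: arr=1 -> substrate=5 bound=2 product=4
t=10: arr=1 -> substrate=6 bound=2 product=4
t=11: arr=0 -> substrate=6 bound=2 product=4

Answer: 4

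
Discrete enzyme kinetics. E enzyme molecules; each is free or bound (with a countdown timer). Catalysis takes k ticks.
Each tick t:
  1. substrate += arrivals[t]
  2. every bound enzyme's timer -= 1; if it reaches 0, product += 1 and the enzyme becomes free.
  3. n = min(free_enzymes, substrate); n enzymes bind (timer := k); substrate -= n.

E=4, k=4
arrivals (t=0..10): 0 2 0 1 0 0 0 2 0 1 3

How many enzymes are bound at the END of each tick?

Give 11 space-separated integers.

Answer: 0 2 2 3 3 1 1 2 2 3 4

Derivation:
t=0: arr=0 -> substrate=0 bound=0 product=0
t=1: arr=2 -> substrate=0 bound=2 product=0
t=2: arr=0 -> substrate=0 bound=2 product=0
t=3: arr=1 -> substrate=0 bound=3 product=0
t=4: arr=0 -> substrate=0 bound=3 product=0
t=5: arr=0 -> substrate=0 bound=1 product=2
t=6: arr=0 -> substrate=0 bound=1 product=2
t=7: arr=2 -> substrate=0 bound=2 product=3
t=8: arr=0 -> substrate=0 bound=2 product=3
t=9: arr=1 -> substrate=0 bound=3 product=3
t=10: arr=3 -> substrate=2 bound=4 product=3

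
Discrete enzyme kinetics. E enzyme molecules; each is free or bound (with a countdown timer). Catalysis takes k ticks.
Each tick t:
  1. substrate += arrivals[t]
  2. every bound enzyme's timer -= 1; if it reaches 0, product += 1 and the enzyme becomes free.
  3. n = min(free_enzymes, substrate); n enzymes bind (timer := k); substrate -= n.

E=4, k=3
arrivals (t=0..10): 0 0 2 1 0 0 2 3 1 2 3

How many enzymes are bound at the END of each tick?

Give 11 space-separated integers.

Answer: 0 0 2 3 3 1 2 4 4 4 4

Derivation:
t=0: arr=0 -> substrate=0 bound=0 product=0
t=1: arr=0 -> substrate=0 bound=0 product=0
t=2: arr=2 -> substrate=0 bound=2 product=0
t=3: arr=1 -> substrate=0 bound=3 product=0
t=4: arr=0 -> substrate=0 bound=3 product=0
t=5: arr=0 -> substrate=0 bound=1 product=2
t=6: arr=2 -> substrate=0 bound=2 product=3
t=7: arr=3 -> substrate=1 bound=4 product=3
t=8: arr=1 -> substrate=2 bound=4 product=3
t=9: arr=2 -> substrate=2 bound=4 product=5
t=10: arr=3 -> substrate=3 bound=4 product=7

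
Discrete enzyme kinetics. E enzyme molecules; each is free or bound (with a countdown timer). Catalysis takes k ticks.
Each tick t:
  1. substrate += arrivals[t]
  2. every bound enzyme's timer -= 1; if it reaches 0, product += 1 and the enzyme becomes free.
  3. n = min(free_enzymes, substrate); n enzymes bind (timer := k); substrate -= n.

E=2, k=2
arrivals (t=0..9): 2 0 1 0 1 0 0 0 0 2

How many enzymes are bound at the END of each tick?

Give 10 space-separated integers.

Answer: 2 2 1 1 1 1 0 0 0 2

Derivation:
t=0: arr=2 -> substrate=0 bound=2 product=0
t=1: arr=0 -> substrate=0 bound=2 product=0
t=2: arr=1 -> substrate=0 bound=1 product=2
t=3: arr=0 -> substrate=0 bound=1 product=2
t=4: arr=1 -> substrate=0 bound=1 product=3
t=5: arr=0 -> substrate=0 bound=1 product=3
t=6: arr=0 -> substrate=0 bound=0 product=4
t=7: arr=0 -> substrate=0 bound=0 product=4
t=8: arr=0 -> substrate=0 bound=0 product=4
t=9: arr=2 -> substrate=0 bound=2 product=4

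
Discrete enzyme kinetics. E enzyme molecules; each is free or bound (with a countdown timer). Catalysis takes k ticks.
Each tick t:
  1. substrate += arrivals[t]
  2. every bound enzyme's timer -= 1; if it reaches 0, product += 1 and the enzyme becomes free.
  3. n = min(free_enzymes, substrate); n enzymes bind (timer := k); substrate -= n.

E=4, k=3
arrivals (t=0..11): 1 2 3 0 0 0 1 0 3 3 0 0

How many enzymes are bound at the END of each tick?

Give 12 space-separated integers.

t=0: arr=1 -> substrate=0 bound=1 product=0
t=1: arr=2 -> substrate=0 bound=3 product=0
t=2: arr=3 -> substrate=2 bound=4 product=0
t=3: arr=0 -> substrate=1 bound=4 product=1
t=4: arr=0 -> substrate=0 bound=3 product=3
t=5: arr=0 -> substrate=0 bound=2 product=4
t=6: arr=1 -> substrate=0 bound=2 product=5
t=7: arr=0 -> substrate=0 bound=1 product=6
t=8: arr=3 -> substrate=0 bound=4 product=6
t=9: arr=3 -> substrate=2 bound=4 product=7
t=10: arr=0 -> substrate=2 bound=4 product=7
t=11: arr=0 -> substrate=0 bound=3 product=10

Answer: 1 3 4 4 3 2 2 1 4 4 4 3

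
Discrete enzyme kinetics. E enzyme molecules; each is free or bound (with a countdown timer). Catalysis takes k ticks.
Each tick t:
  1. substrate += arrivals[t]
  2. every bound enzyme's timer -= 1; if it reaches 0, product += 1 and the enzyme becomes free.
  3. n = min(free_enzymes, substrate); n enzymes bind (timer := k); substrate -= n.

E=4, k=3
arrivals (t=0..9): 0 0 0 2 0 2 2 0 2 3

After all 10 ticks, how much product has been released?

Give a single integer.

Answer: 6

Derivation:
t=0: arr=0 -> substrate=0 bound=0 product=0
t=1: arr=0 -> substrate=0 bound=0 product=0
t=2: arr=0 -> substrate=0 bound=0 product=0
t=3: arr=2 -> substrate=0 bound=2 product=0
t=4: arr=0 -> substrate=0 bound=2 product=0
t=5: arr=2 -> substrate=0 bound=4 product=0
t=6: arr=2 -> substrate=0 bound=4 product=2
t=7: arr=0 -> substrate=0 bound=4 product=2
t=8: arr=2 -> substrate=0 bound=4 product=4
t=9: arr=3 -> substrate=1 bound=4 product=6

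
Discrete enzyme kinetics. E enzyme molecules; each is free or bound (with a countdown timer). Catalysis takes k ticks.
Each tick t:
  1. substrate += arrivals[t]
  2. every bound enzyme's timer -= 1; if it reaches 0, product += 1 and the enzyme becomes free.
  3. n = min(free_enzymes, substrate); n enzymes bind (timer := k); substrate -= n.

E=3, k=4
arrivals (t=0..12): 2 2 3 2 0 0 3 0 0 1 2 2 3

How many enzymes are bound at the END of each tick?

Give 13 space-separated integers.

Answer: 2 3 3 3 3 3 3 3 3 3 3 3 3

Derivation:
t=0: arr=2 -> substrate=0 bound=2 product=0
t=1: arr=2 -> substrate=1 bound=3 product=0
t=2: arr=3 -> substrate=4 bound=3 product=0
t=3: arr=2 -> substrate=6 bound=3 product=0
t=4: arr=0 -> substrate=4 bound=3 product=2
t=5: arr=0 -> substrate=3 bound=3 product=3
t=6: arr=3 -> substrate=6 bound=3 product=3
t=7: arr=0 -> substrate=6 bound=3 product=3
t=8: arr=0 -> substrate=4 bound=3 product=5
t=9: arr=1 -> substrate=4 bound=3 product=6
t=10: arr=2 -> substrate=6 bound=3 product=6
t=11: arr=2 -> substrate=8 bound=3 product=6
t=12: arr=3 -> substrate=9 bound=3 product=8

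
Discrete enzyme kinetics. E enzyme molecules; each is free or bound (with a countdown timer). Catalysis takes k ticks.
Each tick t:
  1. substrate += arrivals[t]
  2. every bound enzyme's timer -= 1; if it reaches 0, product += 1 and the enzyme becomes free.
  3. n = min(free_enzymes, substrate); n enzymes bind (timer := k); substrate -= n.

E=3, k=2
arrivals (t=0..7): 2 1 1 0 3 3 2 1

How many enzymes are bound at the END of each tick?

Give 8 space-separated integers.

t=0: arr=2 -> substrate=0 bound=2 product=0
t=1: arr=1 -> substrate=0 bound=3 product=0
t=2: arr=1 -> substrate=0 bound=2 product=2
t=3: arr=0 -> substrate=0 bound=1 product=3
t=4: arr=3 -> substrate=0 bound=3 product=4
t=5: arr=3 -> substrate=3 bound=3 product=4
t=6: arr=2 -> substrate=2 bound=3 product=7
t=7: arr=1 -> substrate=3 bound=3 product=7

Answer: 2 3 2 1 3 3 3 3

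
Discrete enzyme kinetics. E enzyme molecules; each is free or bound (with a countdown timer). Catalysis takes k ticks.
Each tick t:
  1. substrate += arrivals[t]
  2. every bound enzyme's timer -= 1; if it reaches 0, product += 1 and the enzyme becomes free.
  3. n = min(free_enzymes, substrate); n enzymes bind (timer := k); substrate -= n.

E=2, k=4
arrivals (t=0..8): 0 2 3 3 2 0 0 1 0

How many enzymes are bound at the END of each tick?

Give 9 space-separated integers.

Answer: 0 2 2 2 2 2 2 2 2

Derivation:
t=0: arr=0 -> substrate=0 bound=0 product=0
t=1: arr=2 -> substrate=0 bound=2 product=0
t=2: arr=3 -> substrate=3 bound=2 product=0
t=3: arr=3 -> substrate=6 bound=2 product=0
t=4: arr=2 -> substrate=8 bound=2 product=0
t=5: arr=0 -> substrate=6 bound=2 product=2
t=6: arr=0 -> substrate=6 bound=2 product=2
t=7: arr=1 -> substrate=7 bound=2 product=2
t=8: arr=0 -> substrate=7 bound=2 product=2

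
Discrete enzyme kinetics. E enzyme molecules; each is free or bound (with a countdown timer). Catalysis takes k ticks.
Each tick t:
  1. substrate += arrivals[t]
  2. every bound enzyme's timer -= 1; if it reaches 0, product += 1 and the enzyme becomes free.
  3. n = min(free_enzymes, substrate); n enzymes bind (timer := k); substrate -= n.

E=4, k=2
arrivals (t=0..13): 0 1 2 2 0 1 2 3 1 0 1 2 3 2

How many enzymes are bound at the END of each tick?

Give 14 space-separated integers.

Answer: 0 1 3 4 2 1 3 4 4 2 1 3 4 4

Derivation:
t=0: arr=0 -> substrate=0 bound=0 product=0
t=1: arr=1 -> substrate=0 bound=1 product=0
t=2: arr=2 -> substrate=0 bound=3 product=0
t=3: arr=2 -> substrate=0 bound=4 product=1
t=4: arr=0 -> substrate=0 bound=2 product=3
t=5: arr=1 -> substrate=0 bound=1 product=5
t=6: arr=2 -> substrate=0 bound=3 product=5
t=7: arr=3 -> substrate=1 bound=4 product=6
t=8: arr=1 -> substrate=0 bound=4 product=8
t=9: arr=0 -> substrate=0 bound=2 product=10
t=10: arr=1 -> substrate=0 bound=1 product=12
t=11: arr=2 -> substrate=0 bound=3 product=12
t=12: arr=3 -> substrate=1 bound=4 product=13
t=13: arr=2 -> substrate=1 bound=4 product=15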